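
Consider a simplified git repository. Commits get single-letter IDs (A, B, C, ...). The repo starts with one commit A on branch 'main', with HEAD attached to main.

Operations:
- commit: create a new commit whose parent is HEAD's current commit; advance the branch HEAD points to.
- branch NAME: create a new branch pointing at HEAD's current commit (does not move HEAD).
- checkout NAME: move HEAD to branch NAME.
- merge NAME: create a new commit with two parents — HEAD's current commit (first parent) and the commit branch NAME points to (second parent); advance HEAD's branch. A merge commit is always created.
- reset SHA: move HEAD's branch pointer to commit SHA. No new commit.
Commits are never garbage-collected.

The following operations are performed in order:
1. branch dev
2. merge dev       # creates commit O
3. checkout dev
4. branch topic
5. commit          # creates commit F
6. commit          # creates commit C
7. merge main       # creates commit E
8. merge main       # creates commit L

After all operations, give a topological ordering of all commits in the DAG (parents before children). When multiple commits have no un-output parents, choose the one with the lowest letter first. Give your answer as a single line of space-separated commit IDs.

Answer: A F C O E L

Derivation:
After op 1 (branch): HEAD=main@A [dev=A main=A]
After op 2 (merge): HEAD=main@O [dev=A main=O]
After op 3 (checkout): HEAD=dev@A [dev=A main=O]
After op 4 (branch): HEAD=dev@A [dev=A main=O topic=A]
After op 5 (commit): HEAD=dev@F [dev=F main=O topic=A]
After op 6 (commit): HEAD=dev@C [dev=C main=O topic=A]
After op 7 (merge): HEAD=dev@E [dev=E main=O topic=A]
After op 8 (merge): HEAD=dev@L [dev=L main=O topic=A]
commit A: parents=[]
commit C: parents=['F']
commit E: parents=['C', 'O']
commit F: parents=['A']
commit L: parents=['E', 'O']
commit O: parents=['A', 'A']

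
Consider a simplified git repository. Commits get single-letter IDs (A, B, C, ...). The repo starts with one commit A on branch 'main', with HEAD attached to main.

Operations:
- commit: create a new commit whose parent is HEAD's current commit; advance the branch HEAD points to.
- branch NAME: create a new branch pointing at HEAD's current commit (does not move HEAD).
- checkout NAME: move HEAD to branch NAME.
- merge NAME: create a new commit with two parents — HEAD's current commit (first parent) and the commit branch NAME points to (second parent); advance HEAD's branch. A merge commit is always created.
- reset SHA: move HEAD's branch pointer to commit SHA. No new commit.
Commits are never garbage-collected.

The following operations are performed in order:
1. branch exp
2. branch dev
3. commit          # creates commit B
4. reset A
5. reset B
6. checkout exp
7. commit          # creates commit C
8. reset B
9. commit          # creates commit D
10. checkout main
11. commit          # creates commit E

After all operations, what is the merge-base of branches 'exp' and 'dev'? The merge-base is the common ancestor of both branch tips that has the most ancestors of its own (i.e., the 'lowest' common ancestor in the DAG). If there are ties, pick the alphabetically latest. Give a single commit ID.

After op 1 (branch): HEAD=main@A [exp=A main=A]
After op 2 (branch): HEAD=main@A [dev=A exp=A main=A]
After op 3 (commit): HEAD=main@B [dev=A exp=A main=B]
After op 4 (reset): HEAD=main@A [dev=A exp=A main=A]
After op 5 (reset): HEAD=main@B [dev=A exp=A main=B]
After op 6 (checkout): HEAD=exp@A [dev=A exp=A main=B]
After op 7 (commit): HEAD=exp@C [dev=A exp=C main=B]
After op 8 (reset): HEAD=exp@B [dev=A exp=B main=B]
After op 9 (commit): HEAD=exp@D [dev=A exp=D main=B]
After op 10 (checkout): HEAD=main@B [dev=A exp=D main=B]
After op 11 (commit): HEAD=main@E [dev=A exp=D main=E]
ancestors(exp=D): ['A', 'B', 'D']
ancestors(dev=A): ['A']
common: ['A']

Answer: A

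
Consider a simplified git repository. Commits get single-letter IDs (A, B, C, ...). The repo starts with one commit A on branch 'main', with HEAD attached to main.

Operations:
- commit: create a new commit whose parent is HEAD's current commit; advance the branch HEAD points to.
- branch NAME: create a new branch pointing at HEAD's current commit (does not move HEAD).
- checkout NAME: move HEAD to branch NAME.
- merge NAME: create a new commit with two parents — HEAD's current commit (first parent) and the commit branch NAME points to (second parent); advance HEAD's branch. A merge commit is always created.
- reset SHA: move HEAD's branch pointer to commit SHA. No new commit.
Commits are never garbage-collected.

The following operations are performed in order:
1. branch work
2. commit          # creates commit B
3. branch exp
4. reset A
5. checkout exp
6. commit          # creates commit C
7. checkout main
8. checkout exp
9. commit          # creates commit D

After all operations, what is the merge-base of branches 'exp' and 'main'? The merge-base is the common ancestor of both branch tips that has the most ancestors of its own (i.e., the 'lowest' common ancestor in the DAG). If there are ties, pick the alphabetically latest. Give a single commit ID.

After op 1 (branch): HEAD=main@A [main=A work=A]
After op 2 (commit): HEAD=main@B [main=B work=A]
After op 3 (branch): HEAD=main@B [exp=B main=B work=A]
After op 4 (reset): HEAD=main@A [exp=B main=A work=A]
After op 5 (checkout): HEAD=exp@B [exp=B main=A work=A]
After op 6 (commit): HEAD=exp@C [exp=C main=A work=A]
After op 7 (checkout): HEAD=main@A [exp=C main=A work=A]
After op 8 (checkout): HEAD=exp@C [exp=C main=A work=A]
After op 9 (commit): HEAD=exp@D [exp=D main=A work=A]
ancestors(exp=D): ['A', 'B', 'C', 'D']
ancestors(main=A): ['A']
common: ['A']

Answer: A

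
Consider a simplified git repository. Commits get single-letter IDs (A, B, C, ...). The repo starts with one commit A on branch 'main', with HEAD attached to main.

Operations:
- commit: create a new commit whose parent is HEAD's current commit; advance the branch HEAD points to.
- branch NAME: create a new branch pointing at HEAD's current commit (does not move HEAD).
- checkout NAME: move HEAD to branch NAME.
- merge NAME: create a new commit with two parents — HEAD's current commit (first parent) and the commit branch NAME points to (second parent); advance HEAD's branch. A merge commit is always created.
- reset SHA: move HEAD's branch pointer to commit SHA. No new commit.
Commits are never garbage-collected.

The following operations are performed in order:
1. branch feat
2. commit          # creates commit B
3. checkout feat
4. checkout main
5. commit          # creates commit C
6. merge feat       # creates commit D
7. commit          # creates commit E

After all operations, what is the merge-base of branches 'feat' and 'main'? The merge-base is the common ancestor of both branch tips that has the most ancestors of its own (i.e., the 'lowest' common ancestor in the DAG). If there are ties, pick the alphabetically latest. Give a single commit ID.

After op 1 (branch): HEAD=main@A [feat=A main=A]
After op 2 (commit): HEAD=main@B [feat=A main=B]
After op 3 (checkout): HEAD=feat@A [feat=A main=B]
After op 4 (checkout): HEAD=main@B [feat=A main=B]
After op 5 (commit): HEAD=main@C [feat=A main=C]
After op 6 (merge): HEAD=main@D [feat=A main=D]
After op 7 (commit): HEAD=main@E [feat=A main=E]
ancestors(feat=A): ['A']
ancestors(main=E): ['A', 'B', 'C', 'D', 'E']
common: ['A']

Answer: A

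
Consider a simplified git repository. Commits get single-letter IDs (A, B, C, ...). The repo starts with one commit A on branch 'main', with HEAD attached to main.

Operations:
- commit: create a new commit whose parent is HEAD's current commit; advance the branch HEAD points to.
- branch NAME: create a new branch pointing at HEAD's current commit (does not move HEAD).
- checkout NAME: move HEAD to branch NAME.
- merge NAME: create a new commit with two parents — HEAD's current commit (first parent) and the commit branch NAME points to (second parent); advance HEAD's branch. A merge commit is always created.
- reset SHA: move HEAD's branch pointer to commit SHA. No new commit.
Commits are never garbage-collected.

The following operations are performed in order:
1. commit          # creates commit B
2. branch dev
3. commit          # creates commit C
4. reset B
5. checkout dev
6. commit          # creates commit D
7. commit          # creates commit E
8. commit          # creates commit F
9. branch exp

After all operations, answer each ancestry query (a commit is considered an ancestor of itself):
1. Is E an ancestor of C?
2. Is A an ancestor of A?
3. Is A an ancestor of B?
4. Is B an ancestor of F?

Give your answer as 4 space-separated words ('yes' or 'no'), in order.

Answer: no yes yes yes

Derivation:
After op 1 (commit): HEAD=main@B [main=B]
After op 2 (branch): HEAD=main@B [dev=B main=B]
After op 3 (commit): HEAD=main@C [dev=B main=C]
After op 4 (reset): HEAD=main@B [dev=B main=B]
After op 5 (checkout): HEAD=dev@B [dev=B main=B]
After op 6 (commit): HEAD=dev@D [dev=D main=B]
After op 7 (commit): HEAD=dev@E [dev=E main=B]
After op 8 (commit): HEAD=dev@F [dev=F main=B]
After op 9 (branch): HEAD=dev@F [dev=F exp=F main=B]
ancestors(C) = {A,B,C}; E in? no
ancestors(A) = {A}; A in? yes
ancestors(B) = {A,B}; A in? yes
ancestors(F) = {A,B,D,E,F}; B in? yes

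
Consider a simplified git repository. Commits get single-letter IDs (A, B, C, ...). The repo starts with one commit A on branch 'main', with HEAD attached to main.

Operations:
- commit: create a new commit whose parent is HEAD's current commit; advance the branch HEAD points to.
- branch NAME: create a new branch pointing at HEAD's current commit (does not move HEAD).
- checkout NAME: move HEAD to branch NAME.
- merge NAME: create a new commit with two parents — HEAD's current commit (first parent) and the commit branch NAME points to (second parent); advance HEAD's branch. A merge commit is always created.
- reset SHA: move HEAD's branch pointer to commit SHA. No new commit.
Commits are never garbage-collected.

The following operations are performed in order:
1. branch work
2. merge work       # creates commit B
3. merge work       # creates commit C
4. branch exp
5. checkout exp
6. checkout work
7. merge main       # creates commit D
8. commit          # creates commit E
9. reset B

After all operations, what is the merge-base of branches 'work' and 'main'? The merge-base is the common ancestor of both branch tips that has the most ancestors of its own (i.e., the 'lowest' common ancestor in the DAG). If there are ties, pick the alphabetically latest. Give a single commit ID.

Answer: B

Derivation:
After op 1 (branch): HEAD=main@A [main=A work=A]
After op 2 (merge): HEAD=main@B [main=B work=A]
After op 3 (merge): HEAD=main@C [main=C work=A]
After op 4 (branch): HEAD=main@C [exp=C main=C work=A]
After op 5 (checkout): HEAD=exp@C [exp=C main=C work=A]
After op 6 (checkout): HEAD=work@A [exp=C main=C work=A]
After op 7 (merge): HEAD=work@D [exp=C main=C work=D]
After op 8 (commit): HEAD=work@E [exp=C main=C work=E]
After op 9 (reset): HEAD=work@B [exp=C main=C work=B]
ancestors(work=B): ['A', 'B']
ancestors(main=C): ['A', 'B', 'C']
common: ['A', 'B']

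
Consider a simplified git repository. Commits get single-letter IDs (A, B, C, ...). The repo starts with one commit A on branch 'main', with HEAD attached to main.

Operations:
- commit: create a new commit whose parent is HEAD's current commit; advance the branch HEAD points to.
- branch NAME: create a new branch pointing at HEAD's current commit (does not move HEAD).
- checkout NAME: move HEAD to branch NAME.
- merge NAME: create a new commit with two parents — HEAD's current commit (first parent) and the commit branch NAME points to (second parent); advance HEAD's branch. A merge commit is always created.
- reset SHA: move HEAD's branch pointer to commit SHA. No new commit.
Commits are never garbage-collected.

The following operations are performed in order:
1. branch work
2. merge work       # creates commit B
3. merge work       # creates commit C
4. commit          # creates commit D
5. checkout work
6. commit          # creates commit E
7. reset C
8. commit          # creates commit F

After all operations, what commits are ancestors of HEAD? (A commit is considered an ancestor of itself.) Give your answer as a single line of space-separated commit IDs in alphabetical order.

After op 1 (branch): HEAD=main@A [main=A work=A]
After op 2 (merge): HEAD=main@B [main=B work=A]
After op 3 (merge): HEAD=main@C [main=C work=A]
After op 4 (commit): HEAD=main@D [main=D work=A]
After op 5 (checkout): HEAD=work@A [main=D work=A]
After op 6 (commit): HEAD=work@E [main=D work=E]
After op 7 (reset): HEAD=work@C [main=D work=C]
After op 8 (commit): HEAD=work@F [main=D work=F]

Answer: A B C F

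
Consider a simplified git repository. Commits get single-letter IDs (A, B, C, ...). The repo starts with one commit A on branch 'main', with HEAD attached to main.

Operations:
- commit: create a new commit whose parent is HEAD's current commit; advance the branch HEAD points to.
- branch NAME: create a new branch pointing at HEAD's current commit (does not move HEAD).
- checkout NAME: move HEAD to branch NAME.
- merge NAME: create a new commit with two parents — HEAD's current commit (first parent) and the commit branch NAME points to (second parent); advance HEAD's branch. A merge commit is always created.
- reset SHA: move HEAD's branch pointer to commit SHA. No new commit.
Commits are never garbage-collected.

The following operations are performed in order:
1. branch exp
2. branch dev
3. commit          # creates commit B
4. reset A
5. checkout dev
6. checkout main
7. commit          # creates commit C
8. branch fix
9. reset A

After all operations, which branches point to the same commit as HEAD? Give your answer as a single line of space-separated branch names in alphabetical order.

After op 1 (branch): HEAD=main@A [exp=A main=A]
After op 2 (branch): HEAD=main@A [dev=A exp=A main=A]
After op 3 (commit): HEAD=main@B [dev=A exp=A main=B]
After op 4 (reset): HEAD=main@A [dev=A exp=A main=A]
After op 5 (checkout): HEAD=dev@A [dev=A exp=A main=A]
After op 6 (checkout): HEAD=main@A [dev=A exp=A main=A]
After op 7 (commit): HEAD=main@C [dev=A exp=A main=C]
After op 8 (branch): HEAD=main@C [dev=A exp=A fix=C main=C]
After op 9 (reset): HEAD=main@A [dev=A exp=A fix=C main=A]

Answer: dev exp main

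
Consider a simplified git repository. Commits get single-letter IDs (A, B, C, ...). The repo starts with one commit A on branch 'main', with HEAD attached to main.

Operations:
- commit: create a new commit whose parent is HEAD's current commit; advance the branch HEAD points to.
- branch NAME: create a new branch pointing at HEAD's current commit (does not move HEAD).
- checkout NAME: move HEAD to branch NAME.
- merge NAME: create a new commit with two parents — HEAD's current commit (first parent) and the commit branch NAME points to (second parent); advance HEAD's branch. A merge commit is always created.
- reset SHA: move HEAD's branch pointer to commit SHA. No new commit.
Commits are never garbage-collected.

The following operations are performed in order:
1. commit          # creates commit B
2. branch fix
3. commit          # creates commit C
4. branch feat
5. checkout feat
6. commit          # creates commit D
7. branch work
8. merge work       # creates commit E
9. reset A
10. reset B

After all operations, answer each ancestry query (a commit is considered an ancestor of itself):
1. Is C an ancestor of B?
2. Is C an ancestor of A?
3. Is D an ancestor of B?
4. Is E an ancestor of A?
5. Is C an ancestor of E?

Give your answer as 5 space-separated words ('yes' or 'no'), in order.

Answer: no no no no yes

Derivation:
After op 1 (commit): HEAD=main@B [main=B]
After op 2 (branch): HEAD=main@B [fix=B main=B]
After op 3 (commit): HEAD=main@C [fix=B main=C]
After op 4 (branch): HEAD=main@C [feat=C fix=B main=C]
After op 5 (checkout): HEAD=feat@C [feat=C fix=B main=C]
After op 6 (commit): HEAD=feat@D [feat=D fix=B main=C]
After op 7 (branch): HEAD=feat@D [feat=D fix=B main=C work=D]
After op 8 (merge): HEAD=feat@E [feat=E fix=B main=C work=D]
After op 9 (reset): HEAD=feat@A [feat=A fix=B main=C work=D]
After op 10 (reset): HEAD=feat@B [feat=B fix=B main=C work=D]
ancestors(B) = {A,B}; C in? no
ancestors(A) = {A}; C in? no
ancestors(B) = {A,B}; D in? no
ancestors(A) = {A}; E in? no
ancestors(E) = {A,B,C,D,E}; C in? yes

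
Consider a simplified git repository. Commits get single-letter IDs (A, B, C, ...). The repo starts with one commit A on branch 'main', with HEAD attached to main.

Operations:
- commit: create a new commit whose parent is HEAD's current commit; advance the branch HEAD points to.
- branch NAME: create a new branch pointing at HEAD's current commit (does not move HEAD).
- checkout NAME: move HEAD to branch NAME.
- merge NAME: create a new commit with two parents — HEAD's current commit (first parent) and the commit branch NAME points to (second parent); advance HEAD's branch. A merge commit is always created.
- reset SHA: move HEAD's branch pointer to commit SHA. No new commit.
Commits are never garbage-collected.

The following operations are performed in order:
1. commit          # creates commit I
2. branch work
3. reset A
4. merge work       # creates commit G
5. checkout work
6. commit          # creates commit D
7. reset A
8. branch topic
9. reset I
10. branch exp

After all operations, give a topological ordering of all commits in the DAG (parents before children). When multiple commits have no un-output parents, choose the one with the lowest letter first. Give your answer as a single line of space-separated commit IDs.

After op 1 (commit): HEAD=main@I [main=I]
After op 2 (branch): HEAD=main@I [main=I work=I]
After op 3 (reset): HEAD=main@A [main=A work=I]
After op 4 (merge): HEAD=main@G [main=G work=I]
After op 5 (checkout): HEAD=work@I [main=G work=I]
After op 6 (commit): HEAD=work@D [main=G work=D]
After op 7 (reset): HEAD=work@A [main=G work=A]
After op 8 (branch): HEAD=work@A [main=G topic=A work=A]
After op 9 (reset): HEAD=work@I [main=G topic=A work=I]
After op 10 (branch): HEAD=work@I [exp=I main=G topic=A work=I]
commit A: parents=[]
commit D: parents=['I']
commit G: parents=['A', 'I']
commit I: parents=['A']

Answer: A I D G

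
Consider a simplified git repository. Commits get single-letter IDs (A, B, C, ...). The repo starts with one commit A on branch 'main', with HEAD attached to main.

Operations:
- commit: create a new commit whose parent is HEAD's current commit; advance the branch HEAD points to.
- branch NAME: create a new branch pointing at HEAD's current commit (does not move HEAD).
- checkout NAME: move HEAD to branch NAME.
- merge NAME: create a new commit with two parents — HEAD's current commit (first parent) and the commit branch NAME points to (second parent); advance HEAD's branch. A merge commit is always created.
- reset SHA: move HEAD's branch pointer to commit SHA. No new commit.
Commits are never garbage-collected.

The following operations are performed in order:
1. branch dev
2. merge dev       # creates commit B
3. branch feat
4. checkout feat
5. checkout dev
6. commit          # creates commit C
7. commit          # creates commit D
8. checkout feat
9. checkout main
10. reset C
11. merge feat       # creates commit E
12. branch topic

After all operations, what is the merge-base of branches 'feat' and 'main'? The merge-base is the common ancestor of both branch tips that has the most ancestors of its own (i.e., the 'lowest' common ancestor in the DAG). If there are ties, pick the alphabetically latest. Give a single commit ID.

After op 1 (branch): HEAD=main@A [dev=A main=A]
After op 2 (merge): HEAD=main@B [dev=A main=B]
After op 3 (branch): HEAD=main@B [dev=A feat=B main=B]
After op 4 (checkout): HEAD=feat@B [dev=A feat=B main=B]
After op 5 (checkout): HEAD=dev@A [dev=A feat=B main=B]
After op 6 (commit): HEAD=dev@C [dev=C feat=B main=B]
After op 7 (commit): HEAD=dev@D [dev=D feat=B main=B]
After op 8 (checkout): HEAD=feat@B [dev=D feat=B main=B]
After op 9 (checkout): HEAD=main@B [dev=D feat=B main=B]
After op 10 (reset): HEAD=main@C [dev=D feat=B main=C]
After op 11 (merge): HEAD=main@E [dev=D feat=B main=E]
After op 12 (branch): HEAD=main@E [dev=D feat=B main=E topic=E]
ancestors(feat=B): ['A', 'B']
ancestors(main=E): ['A', 'B', 'C', 'E']
common: ['A', 'B']

Answer: B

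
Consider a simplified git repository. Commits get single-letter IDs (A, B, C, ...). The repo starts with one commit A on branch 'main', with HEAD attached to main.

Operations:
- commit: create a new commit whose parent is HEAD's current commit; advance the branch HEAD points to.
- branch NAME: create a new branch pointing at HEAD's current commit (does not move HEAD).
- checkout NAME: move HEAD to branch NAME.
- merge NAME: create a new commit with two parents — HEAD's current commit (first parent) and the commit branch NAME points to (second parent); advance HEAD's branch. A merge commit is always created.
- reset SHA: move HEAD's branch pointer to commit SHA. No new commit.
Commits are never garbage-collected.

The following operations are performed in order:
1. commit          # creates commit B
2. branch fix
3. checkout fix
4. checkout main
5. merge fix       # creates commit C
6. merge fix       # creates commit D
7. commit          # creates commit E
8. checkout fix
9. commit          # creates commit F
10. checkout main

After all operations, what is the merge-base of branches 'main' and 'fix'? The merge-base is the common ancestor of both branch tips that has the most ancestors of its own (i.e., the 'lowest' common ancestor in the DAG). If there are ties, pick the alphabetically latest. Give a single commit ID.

Answer: B

Derivation:
After op 1 (commit): HEAD=main@B [main=B]
After op 2 (branch): HEAD=main@B [fix=B main=B]
After op 3 (checkout): HEAD=fix@B [fix=B main=B]
After op 4 (checkout): HEAD=main@B [fix=B main=B]
After op 5 (merge): HEAD=main@C [fix=B main=C]
After op 6 (merge): HEAD=main@D [fix=B main=D]
After op 7 (commit): HEAD=main@E [fix=B main=E]
After op 8 (checkout): HEAD=fix@B [fix=B main=E]
After op 9 (commit): HEAD=fix@F [fix=F main=E]
After op 10 (checkout): HEAD=main@E [fix=F main=E]
ancestors(main=E): ['A', 'B', 'C', 'D', 'E']
ancestors(fix=F): ['A', 'B', 'F']
common: ['A', 'B']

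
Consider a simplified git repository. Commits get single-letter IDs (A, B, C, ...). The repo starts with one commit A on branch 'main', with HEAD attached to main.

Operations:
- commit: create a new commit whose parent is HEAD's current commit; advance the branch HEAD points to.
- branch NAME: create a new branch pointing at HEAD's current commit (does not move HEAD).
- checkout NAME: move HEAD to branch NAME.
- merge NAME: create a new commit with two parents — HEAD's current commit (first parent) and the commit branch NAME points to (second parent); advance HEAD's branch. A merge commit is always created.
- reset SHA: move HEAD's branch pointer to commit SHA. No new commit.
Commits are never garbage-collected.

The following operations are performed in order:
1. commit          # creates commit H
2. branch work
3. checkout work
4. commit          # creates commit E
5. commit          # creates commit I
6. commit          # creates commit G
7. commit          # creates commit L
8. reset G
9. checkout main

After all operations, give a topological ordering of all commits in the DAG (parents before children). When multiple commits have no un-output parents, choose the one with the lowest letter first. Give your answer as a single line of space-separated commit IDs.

Answer: A H E I G L

Derivation:
After op 1 (commit): HEAD=main@H [main=H]
After op 2 (branch): HEAD=main@H [main=H work=H]
After op 3 (checkout): HEAD=work@H [main=H work=H]
After op 4 (commit): HEAD=work@E [main=H work=E]
After op 5 (commit): HEAD=work@I [main=H work=I]
After op 6 (commit): HEAD=work@G [main=H work=G]
After op 7 (commit): HEAD=work@L [main=H work=L]
After op 8 (reset): HEAD=work@G [main=H work=G]
After op 9 (checkout): HEAD=main@H [main=H work=G]
commit A: parents=[]
commit E: parents=['H']
commit G: parents=['I']
commit H: parents=['A']
commit I: parents=['E']
commit L: parents=['G']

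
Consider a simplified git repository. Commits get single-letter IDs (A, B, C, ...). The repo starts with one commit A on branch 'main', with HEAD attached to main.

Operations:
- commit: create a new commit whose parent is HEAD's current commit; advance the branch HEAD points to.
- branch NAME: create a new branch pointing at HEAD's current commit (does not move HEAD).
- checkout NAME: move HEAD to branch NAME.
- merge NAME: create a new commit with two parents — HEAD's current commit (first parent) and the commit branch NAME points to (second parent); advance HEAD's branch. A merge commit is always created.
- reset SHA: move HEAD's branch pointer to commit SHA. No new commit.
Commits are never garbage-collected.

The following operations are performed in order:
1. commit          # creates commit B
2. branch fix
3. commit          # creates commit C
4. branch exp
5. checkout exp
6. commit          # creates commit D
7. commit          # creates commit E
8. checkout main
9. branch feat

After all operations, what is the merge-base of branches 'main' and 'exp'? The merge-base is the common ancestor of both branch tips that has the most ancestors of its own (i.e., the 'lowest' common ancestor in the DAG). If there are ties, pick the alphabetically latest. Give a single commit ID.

After op 1 (commit): HEAD=main@B [main=B]
After op 2 (branch): HEAD=main@B [fix=B main=B]
After op 3 (commit): HEAD=main@C [fix=B main=C]
After op 4 (branch): HEAD=main@C [exp=C fix=B main=C]
After op 5 (checkout): HEAD=exp@C [exp=C fix=B main=C]
After op 6 (commit): HEAD=exp@D [exp=D fix=B main=C]
After op 7 (commit): HEAD=exp@E [exp=E fix=B main=C]
After op 8 (checkout): HEAD=main@C [exp=E fix=B main=C]
After op 9 (branch): HEAD=main@C [exp=E feat=C fix=B main=C]
ancestors(main=C): ['A', 'B', 'C']
ancestors(exp=E): ['A', 'B', 'C', 'D', 'E']
common: ['A', 'B', 'C']

Answer: C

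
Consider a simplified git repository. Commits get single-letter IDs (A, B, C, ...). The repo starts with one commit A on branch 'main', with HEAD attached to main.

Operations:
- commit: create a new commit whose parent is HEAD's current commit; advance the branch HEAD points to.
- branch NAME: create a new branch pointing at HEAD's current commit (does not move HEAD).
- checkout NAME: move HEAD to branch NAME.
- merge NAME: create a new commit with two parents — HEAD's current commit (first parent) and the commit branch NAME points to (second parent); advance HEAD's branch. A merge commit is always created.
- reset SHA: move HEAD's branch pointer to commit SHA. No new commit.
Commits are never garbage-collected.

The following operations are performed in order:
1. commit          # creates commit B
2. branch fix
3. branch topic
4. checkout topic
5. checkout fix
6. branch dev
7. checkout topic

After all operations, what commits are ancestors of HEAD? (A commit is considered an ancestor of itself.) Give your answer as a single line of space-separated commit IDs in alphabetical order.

After op 1 (commit): HEAD=main@B [main=B]
After op 2 (branch): HEAD=main@B [fix=B main=B]
After op 3 (branch): HEAD=main@B [fix=B main=B topic=B]
After op 4 (checkout): HEAD=topic@B [fix=B main=B topic=B]
After op 5 (checkout): HEAD=fix@B [fix=B main=B topic=B]
After op 6 (branch): HEAD=fix@B [dev=B fix=B main=B topic=B]
After op 7 (checkout): HEAD=topic@B [dev=B fix=B main=B topic=B]

Answer: A B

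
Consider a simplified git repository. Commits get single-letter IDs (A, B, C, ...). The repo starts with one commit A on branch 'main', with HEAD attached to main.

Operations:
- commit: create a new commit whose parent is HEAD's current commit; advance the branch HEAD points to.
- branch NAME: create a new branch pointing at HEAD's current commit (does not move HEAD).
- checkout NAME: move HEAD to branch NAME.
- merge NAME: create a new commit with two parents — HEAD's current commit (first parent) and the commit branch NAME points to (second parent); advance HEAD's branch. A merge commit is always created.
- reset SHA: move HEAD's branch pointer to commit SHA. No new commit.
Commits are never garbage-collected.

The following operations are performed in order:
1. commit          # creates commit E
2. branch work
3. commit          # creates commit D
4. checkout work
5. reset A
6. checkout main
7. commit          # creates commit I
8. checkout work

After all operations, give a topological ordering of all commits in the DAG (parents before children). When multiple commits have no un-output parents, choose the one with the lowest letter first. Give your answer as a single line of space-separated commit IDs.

Answer: A E D I

Derivation:
After op 1 (commit): HEAD=main@E [main=E]
After op 2 (branch): HEAD=main@E [main=E work=E]
After op 3 (commit): HEAD=main@D [main=D work=E]
After op 4 (checkout): HEAD=work@E [main=D work=E]
After op 5 (reset): HEAD=work@A [main=D work=A]
After op 6 (checkout): HEAD=main@D [main=D work=A]
After op 7 (commit): HEAD=main@I [main=I work=A]
After op 8 (checkout): HEAD=work@A [main=I work=A]
commit A: parents=[]
commit D: parents=['E']
commit E: parents=['A']
commit I: parents=['D']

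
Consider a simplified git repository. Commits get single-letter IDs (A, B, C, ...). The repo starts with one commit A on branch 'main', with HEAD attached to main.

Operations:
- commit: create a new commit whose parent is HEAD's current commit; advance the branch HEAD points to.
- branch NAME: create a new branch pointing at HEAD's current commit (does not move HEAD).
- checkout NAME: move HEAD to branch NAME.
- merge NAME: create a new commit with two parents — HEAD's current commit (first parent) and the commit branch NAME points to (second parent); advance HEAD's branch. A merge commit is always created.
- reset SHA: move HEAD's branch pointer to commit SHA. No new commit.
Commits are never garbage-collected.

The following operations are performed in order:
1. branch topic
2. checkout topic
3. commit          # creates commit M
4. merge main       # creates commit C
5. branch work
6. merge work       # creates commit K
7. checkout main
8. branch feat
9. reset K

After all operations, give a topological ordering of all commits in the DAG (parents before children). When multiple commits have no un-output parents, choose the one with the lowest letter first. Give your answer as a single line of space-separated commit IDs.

After op 1 (branch): HEAD=main@A [main=A topic=A]
After op 2 (checkout): HEAD=topic@A [main=A topic=A]
After op 3 (commit): HEAD=topic@M [main=A topic=M]
After op 4 (merge): HEAD=topic@C [main=A topic=C]
After op 5 (branch): HEAD=topic@C [main=A topic=C work=C]
After op 6 (merge): HEAD=topic@K [main=A topic=K work=C]
After op 7 (checkout): HEAD=main@A [main=A topic=K work=C]
After op 8 (branch): HEAD=main@A [feat=A main=A topic=K work=C]
After op 9 (reset): HEAD=main@K [feat=A main=K topic=K work=C]
commit A: parents=[]
commit C: parents=['M', 'A']
commit K: parents=['C', 'C']
commit M: parents=['A']

Answer: A M C K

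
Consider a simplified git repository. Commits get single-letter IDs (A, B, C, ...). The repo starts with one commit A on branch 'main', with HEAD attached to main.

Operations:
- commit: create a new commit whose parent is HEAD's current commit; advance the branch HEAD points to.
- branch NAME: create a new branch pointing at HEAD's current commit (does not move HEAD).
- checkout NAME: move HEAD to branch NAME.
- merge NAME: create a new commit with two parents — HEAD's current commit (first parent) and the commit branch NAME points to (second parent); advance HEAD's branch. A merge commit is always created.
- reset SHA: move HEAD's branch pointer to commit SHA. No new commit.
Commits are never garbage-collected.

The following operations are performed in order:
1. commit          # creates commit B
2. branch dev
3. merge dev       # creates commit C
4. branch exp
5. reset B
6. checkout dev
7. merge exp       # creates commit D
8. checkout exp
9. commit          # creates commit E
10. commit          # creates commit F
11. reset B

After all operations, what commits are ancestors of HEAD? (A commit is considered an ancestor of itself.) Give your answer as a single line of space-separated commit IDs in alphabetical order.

After op 1 (commit): HEAD=main@B [main=B]
After op 2 (branch): HEAD=main@B [dev=B main=B]
After op 3 (merge): HEAD=main@C [dev=B main=C]
After op 4 (branch): HEAD=main@C [dev=B exp=C main=C]
After op 5 (reset): HEAD=main@B [dev=B exp=C main=B]
After op 6 (checkout): HEAD=dev@B [dev=B exp=C main=B]
After op 7 (merge): HEAD=dev@D [dev=D exp=C main=B]
After op 8 (checkout): HEAD=exp@C [dev=D exp=C main=B]
After op 9 (commit): HEAD=exp@E [dev=D exp=E main=B]
After op 10 (commit): HEAD=exp@F [dev=D exp=F main=B]
After op 11 (reset): HEAD=exp@B [dev=D exp=B main=B]

Answer: A B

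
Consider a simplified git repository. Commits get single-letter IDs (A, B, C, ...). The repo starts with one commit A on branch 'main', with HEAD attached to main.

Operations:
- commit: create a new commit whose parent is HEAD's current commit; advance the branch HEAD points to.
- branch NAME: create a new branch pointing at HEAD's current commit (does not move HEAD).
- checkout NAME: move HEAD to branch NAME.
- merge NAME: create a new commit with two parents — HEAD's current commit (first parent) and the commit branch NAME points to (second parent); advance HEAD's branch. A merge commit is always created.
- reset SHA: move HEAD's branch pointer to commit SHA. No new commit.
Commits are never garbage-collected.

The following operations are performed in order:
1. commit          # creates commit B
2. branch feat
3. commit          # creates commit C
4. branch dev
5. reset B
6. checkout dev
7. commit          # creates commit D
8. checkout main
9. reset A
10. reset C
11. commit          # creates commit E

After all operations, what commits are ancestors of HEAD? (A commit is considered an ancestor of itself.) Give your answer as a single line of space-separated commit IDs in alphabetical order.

After op 1 (commit): HEAD=main@B [main=B]
After op 2 (branch): HEAD=main@B [feat=B main=B]
After op 3 (commit): HEAD=main@C [feat=B main=C]
After op 4 (branch): HEAD=main@C [dev=C feat=B main=C]
After op 5 (reset): HEAD=main@B [dev=C feat=B main=B]
After op 6 (checkout): HEAD=dev@C [dev=C feat=B main=B]
After op 7 (commit): HEAD=dev@D [dev=D feat=B main=B]
After op 8 (checkout): HEAD=main@B [dev=D feat=B main=B]
After op 9 (reset): HEAD=main@A [dev=D feat=B main=A]
After op 10 (reset): HEAD=main@C [dev=D feat=B main=C]
After op 11 (commit): HEAD=main@E [dev=D feat=B main=E]

Answer: A B C E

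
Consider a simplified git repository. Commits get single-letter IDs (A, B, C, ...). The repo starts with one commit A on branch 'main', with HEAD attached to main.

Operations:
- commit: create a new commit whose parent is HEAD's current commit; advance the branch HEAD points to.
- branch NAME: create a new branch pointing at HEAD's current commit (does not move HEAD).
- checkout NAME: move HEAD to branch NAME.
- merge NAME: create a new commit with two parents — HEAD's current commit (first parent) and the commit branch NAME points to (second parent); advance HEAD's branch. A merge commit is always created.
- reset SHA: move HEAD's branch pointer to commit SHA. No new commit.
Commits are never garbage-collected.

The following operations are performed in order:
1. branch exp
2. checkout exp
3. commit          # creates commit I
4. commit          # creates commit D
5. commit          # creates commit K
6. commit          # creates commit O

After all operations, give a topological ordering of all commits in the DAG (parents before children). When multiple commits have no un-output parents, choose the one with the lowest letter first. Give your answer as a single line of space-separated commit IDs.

After op 1 (branch): HEAD=main@A [exp=A main=A]
After op 2 (checkout): HEAD=exp@A [exp=A main=A]
After op 3 (commit): HEAD=exp@I [exp=I main=A]
After op 4 (commit): HEAD=exp@D [exp=D main=A]
After op 5 (commit): HEAD=exp@K [exp=K main=A]
After op 6 (commit): HEAD=exp@O [exp=O main=A]
commit A: parents=[]
commit D: parents=['I']
commit I: parents=['A']
commit K: parents=['D']
commit O: parents=['K']

Answer: A I D K O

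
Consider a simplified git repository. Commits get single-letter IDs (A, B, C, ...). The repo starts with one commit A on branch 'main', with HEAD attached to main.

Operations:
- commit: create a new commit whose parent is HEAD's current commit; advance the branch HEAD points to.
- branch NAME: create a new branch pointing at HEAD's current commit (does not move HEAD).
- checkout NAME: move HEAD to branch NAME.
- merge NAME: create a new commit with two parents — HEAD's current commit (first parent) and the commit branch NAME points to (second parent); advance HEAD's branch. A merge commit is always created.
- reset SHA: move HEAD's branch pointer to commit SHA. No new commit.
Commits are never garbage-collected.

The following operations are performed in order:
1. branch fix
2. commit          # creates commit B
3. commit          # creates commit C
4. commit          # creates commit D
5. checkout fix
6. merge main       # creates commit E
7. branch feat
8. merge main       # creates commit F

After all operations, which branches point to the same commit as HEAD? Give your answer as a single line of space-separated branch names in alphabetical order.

Answer: fix

Derivation:
After op 1 (branch): HEAD=main@A [fix=A main=A]
After op 2 (commit): HEAD=main@B [fix=A main=B]
After op 3 (commit): HEAD=main@C [fix=A main=C]
After op 4 (commit): HEAD=main@D [fix=A main=D]
After op 5 (checkout): HEAD=fix@A [fix=A main=D]
After op 6 (merge): HEAD=fix@E [fix=E main=D]
After op 7 (branch): HEAD=fix@E [feat=E fix=E main=D]
After op 8 (merge): HEAD=fix@F [feat=E fix=F main=D]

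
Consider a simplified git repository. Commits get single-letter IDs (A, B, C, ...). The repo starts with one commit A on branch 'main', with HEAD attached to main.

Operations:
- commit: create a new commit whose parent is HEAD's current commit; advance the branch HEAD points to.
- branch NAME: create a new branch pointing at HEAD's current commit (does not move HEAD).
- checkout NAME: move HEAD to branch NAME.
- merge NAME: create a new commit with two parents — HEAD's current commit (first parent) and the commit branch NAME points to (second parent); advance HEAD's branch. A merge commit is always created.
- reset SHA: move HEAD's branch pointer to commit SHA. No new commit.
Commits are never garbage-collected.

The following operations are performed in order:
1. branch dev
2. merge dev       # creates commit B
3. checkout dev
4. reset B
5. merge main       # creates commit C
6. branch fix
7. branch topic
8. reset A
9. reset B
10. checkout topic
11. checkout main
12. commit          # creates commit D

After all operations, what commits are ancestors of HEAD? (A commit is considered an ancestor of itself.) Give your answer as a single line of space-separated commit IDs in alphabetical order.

Answer: A B D

Derivation:
After op 1 (branch): HEAD=main@A [dev=A main=A]
After op 2 (merge): HEAD=main@B [dev=A main=B]
After op 3 (checkout): HEAD=dev@A [dev=A main=B]
After op 4 (reset): HEAD=dev@B [dev=B main=B]
After op 5 (merge): HEAD=dev@C [dev=C main=B]
After op 6 (branch): HEAD=dev@C [dev=C fix=C main=B]
After op 7 (branch): HEAD=dev@C [dev=C fix=C main=B topic=C]
After op 8 (reset): HEAD=dev@A [dev=A fix=C main=B topic=C]
After op 9 (reset): HEAD=dev@B [dev=B fix=C main=B topic=C]
After op 10 (checkout): HEAD=topic@C [dev=B fix=C main=B topic=C]
After op 11 (checkout): HEAD=main@B [dev=B fix=C main=B topic=C]
After op 12 (commit): HEAD=main@D [dev=B fix=C main=D topic=C]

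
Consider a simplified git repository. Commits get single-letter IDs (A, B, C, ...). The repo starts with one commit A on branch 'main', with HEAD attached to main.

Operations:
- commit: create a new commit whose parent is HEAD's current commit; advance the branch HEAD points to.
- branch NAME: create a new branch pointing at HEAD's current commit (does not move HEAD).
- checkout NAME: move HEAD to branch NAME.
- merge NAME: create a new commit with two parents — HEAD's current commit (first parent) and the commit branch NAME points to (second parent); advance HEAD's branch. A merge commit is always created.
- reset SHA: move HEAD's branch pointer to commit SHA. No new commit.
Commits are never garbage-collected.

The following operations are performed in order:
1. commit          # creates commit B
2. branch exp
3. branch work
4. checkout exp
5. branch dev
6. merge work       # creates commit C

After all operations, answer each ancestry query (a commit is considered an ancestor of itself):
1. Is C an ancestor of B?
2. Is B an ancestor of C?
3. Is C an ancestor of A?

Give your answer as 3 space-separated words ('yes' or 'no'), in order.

Answer: no yes no

Derivation:
After op 1 (commit): HEAD=main@B [main=B]
After op 2 (branch): HEAD=main@B [exp=B main=B]
After op 3 (branch): HEAD=main@B [exp=B main=B work=B]
After op 4 (checkout): HEAD=exp@B [exp=B main=B work=B]
After op 5 (branch): HEAD=exp@B [dev=B exp=B main=B work=B]
After op 6 (merge): HEAD=exp@C [dev=B exp=C main=B work=B]
ancestors(B) = {A,B}; C in? no
ancestors(C) = {A,B,C}; B in? yes
ancestors(A) = {A}; C in? no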